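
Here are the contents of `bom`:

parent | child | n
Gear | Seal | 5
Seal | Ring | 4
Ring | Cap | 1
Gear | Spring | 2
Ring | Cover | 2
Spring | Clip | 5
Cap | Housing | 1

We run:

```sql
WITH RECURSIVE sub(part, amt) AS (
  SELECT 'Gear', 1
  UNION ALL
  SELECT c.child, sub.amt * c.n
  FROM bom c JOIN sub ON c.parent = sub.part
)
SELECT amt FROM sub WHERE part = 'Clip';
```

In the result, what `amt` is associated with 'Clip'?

Base: (Gear, amt=1).
Iteration 1: components of {Gear} -> Seal = 1*5 = 5, Spring = 1*2 = 2.
Iteration 2: components of {Seal,Spring} -> Clip = 2*5 = 10, Ring = 5*4 = 20.
Iteration 3: components of {Clip,Ring} -> Cap = 20*1 = 20, Cover = 20*2 = 40.
Iteration 4: components of {Cap,Cover} -> Housing = 20*1 = 20.
Iteration 5: no further components; recursion stops.

10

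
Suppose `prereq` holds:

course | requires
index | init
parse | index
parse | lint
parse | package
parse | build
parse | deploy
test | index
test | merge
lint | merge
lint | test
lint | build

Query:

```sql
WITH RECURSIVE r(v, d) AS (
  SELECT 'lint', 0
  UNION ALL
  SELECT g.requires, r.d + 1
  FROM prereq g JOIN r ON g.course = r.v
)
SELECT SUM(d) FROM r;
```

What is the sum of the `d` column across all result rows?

Base: (lint, d=0).
Iteration 1: edges from {lint} -> (build, d=1), (merge, d=1), (test, d=1).
Iteration 2: edges from {build,merge,test} -> (index, d=2), (merge, d=2).
Iteration 3: edges from {index,merge} -> (init, d=3).
Iteration 4: no outgoing edges from {init}; recursion stops.
SUM(d) = 0 + 1 + 1 + 1 + 2 + 2 + 3 = 10.

10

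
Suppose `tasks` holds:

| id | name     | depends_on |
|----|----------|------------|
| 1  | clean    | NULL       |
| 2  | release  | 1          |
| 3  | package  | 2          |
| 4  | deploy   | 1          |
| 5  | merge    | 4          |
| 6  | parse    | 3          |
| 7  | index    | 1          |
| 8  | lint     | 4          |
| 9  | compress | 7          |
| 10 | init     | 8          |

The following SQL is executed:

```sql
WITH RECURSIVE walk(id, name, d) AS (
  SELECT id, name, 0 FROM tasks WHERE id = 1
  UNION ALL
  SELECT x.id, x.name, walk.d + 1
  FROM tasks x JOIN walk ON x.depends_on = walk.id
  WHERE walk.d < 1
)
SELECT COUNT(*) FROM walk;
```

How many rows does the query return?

4

Base: id=1 (clean) at d 0.
Iteration 1: rows with depends_on in {1} -> release (id 2, d 1), deploy (id 4, d 1), index (id 7, d 1).
Iteration 2: d < 1 fails for all current rows; recursion stops.
Total rows emitted: 4.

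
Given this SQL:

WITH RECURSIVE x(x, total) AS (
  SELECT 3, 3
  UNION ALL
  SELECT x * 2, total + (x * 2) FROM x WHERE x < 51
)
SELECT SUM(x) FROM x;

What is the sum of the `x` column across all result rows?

189

Base: x=3, total=3.
Iteration 1: 3 < 51 holds -> x = 3 * 2 = 6, total = 3 + 6 = 9.
Iteration 2: 6 < 51 holds -> x = 6 * 2 = 12, total = 9 + 12 = 21.
Iteration 3: 12 < 51 holds -> x = 12 * 2 = 24, total = 21 + 24 = 45.
Iteration 4: 24 < 51 holds -> x = 24 * 2 = 48, total = 45 + 48 = 93.
Iteration 5: 48 < 51 holds -> x = 48 * 2 = 96, total = 93 + 96 = 189.
Iteration 6: 96 < 51 fails; recursion stops.
SUM(x) = 3 + 6 + 12 + 24 + 48 + 96 = 189.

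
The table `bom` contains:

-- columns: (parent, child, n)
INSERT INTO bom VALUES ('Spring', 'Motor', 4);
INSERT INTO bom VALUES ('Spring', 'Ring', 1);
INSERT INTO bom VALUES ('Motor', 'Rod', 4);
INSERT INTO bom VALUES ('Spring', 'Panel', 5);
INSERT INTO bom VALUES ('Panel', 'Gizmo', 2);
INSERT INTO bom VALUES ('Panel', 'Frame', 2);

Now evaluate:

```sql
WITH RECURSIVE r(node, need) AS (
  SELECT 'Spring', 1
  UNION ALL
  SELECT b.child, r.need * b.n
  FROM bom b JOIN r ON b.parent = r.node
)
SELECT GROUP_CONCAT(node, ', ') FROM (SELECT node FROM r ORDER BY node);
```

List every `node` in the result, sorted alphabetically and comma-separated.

Base: (Spring, need=1).
Iteration 1: components of {Spring} -> Motor = 1*4 = 4, Panel = 1*5 = 5, Ring = 1*1 = 1.
Iteration 2: components of {Motor,Panel,Ring} -> Frame = 5*2 = 10, Gizmo = 5*2 = 10, Rod = 4*4 = 16.
Iteration 3: no further components; recursion stops.

Frame, Gizmo, Motor, Panel, Ring, Rod, Spring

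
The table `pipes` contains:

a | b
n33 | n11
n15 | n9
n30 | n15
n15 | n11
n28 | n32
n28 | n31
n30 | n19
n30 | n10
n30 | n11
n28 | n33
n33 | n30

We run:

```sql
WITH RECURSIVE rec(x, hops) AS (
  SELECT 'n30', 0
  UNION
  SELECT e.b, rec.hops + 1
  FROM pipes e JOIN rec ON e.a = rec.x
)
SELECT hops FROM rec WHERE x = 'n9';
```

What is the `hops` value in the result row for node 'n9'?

2

Base: (n30, hops=0).
Iteration 1: edges from {n30} -> (n10, hops=1), (n11, hops=1), (n15, hops=1), (n19, hops=1).
Iteration 2: edges from {n10,n11,n15,n19} -> (n11, hops=2), (n9, hops=2).
Iteration 3: no outgoing edges from {n11,n9}; recursion stops.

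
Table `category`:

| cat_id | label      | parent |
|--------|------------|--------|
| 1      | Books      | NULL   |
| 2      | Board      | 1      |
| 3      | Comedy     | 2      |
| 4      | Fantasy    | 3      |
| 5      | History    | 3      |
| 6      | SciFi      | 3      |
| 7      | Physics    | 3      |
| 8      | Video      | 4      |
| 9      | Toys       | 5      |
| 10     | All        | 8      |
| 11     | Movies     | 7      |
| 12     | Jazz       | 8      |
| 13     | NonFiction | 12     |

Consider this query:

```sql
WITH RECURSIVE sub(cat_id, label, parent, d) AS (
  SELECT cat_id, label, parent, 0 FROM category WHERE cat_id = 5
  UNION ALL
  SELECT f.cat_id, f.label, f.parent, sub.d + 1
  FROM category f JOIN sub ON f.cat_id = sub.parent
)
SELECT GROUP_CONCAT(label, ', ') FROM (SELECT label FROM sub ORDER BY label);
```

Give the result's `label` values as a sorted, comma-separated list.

Base: cat_id=5 (History), parent=3, d 0.
Iteration 1: join on cat_id=3 -> Comedy (id 3, parent=2, d 1).
Iteration 2: join on cat_id=2 -> Board (id 2, parent=1, d 2).
Iteration 3: join on cat_id=1 -> Books (id 1, parent=NULL, d 3).
Iteration 4: parent is NULL; no match; recursion stops.

Board, Books, Comedy, History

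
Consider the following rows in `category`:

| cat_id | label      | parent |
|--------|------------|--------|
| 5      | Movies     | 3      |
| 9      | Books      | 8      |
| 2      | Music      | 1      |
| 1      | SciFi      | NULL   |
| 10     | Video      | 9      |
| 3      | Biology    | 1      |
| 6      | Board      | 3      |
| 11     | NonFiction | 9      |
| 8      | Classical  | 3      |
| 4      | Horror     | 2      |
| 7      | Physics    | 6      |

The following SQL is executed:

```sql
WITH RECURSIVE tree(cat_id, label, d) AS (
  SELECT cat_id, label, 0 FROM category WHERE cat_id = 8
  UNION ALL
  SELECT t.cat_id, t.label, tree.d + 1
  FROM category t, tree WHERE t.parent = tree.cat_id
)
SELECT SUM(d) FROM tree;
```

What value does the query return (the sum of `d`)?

Base: cat_id=8 (Classical) at d 0.
Iteration 1: rows with parent in {8} -> Books (id 9, d 1).
Iteration 2: rows with parent in {9} -> Video (id 10, d 2), NonFiction (id 11, d 2).
Iteration 3: no rows with parent in {10,11}; recursion stops.
SUM(d) = 0 + 1 + 2 + 2 = 5.

5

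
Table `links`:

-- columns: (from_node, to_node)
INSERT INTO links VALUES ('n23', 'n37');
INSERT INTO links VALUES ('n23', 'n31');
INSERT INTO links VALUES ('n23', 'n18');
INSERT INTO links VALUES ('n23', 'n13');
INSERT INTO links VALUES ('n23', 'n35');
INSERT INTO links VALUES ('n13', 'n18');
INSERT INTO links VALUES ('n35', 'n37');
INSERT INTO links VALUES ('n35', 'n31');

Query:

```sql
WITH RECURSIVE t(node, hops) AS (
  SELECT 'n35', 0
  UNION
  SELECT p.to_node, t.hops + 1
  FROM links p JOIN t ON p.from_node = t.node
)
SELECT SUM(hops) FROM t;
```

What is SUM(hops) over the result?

Base: (n35, hops=0).
Iteration 1: edges from {n35} -> (n31, hops=1), (n37, hops=1).
Iteration 2: no outgoing edges from {n31,n37}; recursion stops.
SUM(hops) = 0 + 1 + 1 = 2.

2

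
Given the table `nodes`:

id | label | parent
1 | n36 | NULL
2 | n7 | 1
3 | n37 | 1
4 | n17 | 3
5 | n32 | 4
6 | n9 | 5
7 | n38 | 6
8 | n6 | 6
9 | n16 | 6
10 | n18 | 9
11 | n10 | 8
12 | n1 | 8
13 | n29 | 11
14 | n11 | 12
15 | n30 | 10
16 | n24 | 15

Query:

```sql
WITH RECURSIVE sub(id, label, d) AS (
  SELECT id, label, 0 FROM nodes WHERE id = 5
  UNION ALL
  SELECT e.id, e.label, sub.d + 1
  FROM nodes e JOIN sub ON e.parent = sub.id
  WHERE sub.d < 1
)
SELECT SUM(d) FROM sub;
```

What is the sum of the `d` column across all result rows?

1

Base: id=5 (n32) at d 0.
Iteration 1: rows with parent in {5} -> n9 (id 6, d 1).
Iteration 2: d < 1 fails for all current rows; recursion stops.
SUM(d) = 0 + 1 = 1.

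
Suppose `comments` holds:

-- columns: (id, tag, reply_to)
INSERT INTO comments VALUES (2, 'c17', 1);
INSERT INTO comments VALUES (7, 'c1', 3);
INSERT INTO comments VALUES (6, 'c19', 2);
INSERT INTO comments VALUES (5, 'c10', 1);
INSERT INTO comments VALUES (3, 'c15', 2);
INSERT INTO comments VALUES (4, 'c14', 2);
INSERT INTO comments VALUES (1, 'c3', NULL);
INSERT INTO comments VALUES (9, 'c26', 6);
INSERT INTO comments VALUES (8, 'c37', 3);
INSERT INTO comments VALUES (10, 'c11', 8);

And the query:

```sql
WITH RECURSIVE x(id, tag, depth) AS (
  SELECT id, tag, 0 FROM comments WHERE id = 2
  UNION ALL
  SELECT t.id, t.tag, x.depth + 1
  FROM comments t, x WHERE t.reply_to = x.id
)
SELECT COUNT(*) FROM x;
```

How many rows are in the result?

8

Base: id=2 (c17) at depth 0.
Iteration 1: rows with reply_to in {2} -> c15 (id 3, depth 1), c14 (id 4, depth 1), c19 (id 6, depth 1).
Iteration 2: rows with reply_to in {3,4,6} -> c1 (id 7, depth 2), c37 (id 8, depth 2), c26 (id 9, depth 2).
Iteration 3: rows with reply_to in {7,8,9} -> c11 (id 10, depth 3).
Iteration 4: no rows with reply_to in {10}; recursion stops.
Total rows emitted: 8.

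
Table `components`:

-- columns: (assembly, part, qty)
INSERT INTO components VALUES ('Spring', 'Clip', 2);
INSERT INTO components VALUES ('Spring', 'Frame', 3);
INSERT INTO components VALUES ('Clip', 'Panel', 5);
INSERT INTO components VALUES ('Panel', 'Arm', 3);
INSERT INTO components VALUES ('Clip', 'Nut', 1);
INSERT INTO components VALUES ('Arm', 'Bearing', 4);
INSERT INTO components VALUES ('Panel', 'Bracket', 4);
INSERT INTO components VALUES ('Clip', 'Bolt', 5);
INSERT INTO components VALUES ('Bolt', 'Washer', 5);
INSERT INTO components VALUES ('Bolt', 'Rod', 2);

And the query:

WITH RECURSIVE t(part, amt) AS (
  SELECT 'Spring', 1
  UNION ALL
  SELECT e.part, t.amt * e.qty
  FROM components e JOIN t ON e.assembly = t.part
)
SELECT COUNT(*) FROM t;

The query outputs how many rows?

11

Base: (Spring, amt=1).
Iteration 1: components of {Spring} -> Clip = 1*2 = 2, Frame = 1*3 = 3.
Iteration 2: components of {Clip,Frame} -> Bolt = 2*5 = 10, Nut = 2*1 = 2, Panel = 2*5 = 10.
Iteration 3: components of {Bolt,Nut,Panel} -> Arm = 10*3 = 30, Bracket = 10*4 = 40, Rod = 10*2 = 20, Washer = 10*5 = 50.
Iteration 4: components of {Arm,Bracket,Rod,Washer} -> Bearing = 30*4 = 120.
Iteration 5: no further components; recursion stops.
Total rows emitted: 11.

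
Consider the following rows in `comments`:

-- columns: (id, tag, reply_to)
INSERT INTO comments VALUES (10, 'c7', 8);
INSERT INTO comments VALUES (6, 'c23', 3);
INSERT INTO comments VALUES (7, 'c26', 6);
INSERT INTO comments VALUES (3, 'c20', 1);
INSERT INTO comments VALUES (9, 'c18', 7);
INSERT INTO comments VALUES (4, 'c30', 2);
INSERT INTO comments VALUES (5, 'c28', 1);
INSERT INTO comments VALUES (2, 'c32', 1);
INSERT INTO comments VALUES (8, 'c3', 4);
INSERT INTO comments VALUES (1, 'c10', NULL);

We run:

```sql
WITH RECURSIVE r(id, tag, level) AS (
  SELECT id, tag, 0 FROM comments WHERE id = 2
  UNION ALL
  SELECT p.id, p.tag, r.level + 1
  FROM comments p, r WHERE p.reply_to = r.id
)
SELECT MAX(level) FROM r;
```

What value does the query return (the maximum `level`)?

Base: id=2 (c32) at level 0.
Iteration 1: rows with reply_to in {2} -> c30 (id 4, level 1).
Iteration 2: rows with reply_to in {4} -> c3 (id 8, level 2).
Iteration 3: rows with reply_to in {8} -> c7 (id 10, level 3).
Iteration 4: no rows with reply_to in {10}; recursion stops.
level values: 0, 1, 2, 3; the maximum is 3.

3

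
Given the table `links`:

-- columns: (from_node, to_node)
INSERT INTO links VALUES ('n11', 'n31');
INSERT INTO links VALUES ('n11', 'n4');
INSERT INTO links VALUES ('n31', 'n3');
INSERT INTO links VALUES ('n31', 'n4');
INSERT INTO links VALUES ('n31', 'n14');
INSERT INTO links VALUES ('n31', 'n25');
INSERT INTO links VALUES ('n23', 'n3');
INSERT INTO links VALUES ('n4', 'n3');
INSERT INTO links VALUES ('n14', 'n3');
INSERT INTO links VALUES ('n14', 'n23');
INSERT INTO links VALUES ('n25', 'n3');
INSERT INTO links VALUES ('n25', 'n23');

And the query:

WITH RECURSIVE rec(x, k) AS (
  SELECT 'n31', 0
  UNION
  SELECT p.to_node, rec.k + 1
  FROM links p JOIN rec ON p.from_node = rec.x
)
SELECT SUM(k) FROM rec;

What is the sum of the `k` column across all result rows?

Base: (n31, k=0).
Iteration 1: edges from {n31} -> (n14, k=1), (n25, k=1), (n3, k=1), (n4, k=1).
Iteration 2: edges from {n14,n25,n3,n4} -> (n23, k=2), (n3, k=2). [UNION drops 3 duplicate row(s)]
Iteration 3: edges from {n23,n3} -> (n3, k=3).
Iteration 4: no outgoing edges from {n3}; recursion stops.
SUM(k) = 0 + 1 + 1 + 1 + 1 + 2 + 2 + 3 = 11.

11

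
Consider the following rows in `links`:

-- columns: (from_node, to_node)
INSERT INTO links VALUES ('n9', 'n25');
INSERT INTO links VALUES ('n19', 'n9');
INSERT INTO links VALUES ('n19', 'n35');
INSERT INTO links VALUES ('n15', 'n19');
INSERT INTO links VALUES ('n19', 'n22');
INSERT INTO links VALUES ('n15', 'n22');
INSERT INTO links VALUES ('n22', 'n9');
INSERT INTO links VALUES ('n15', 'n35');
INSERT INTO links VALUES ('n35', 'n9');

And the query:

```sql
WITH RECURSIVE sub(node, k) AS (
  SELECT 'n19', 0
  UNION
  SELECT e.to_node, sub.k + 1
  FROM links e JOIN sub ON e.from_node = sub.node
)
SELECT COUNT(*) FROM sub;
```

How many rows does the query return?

7

Base: (n19, k=0).
Iteration 1: edges from {n19} -> (n22, k=1), (n35, k=1), (n9, k=1).
Iteration 2: edges from {n22,n35,n9} -> (n25, k=2), (n9, k=2). [UNION drops 1 duplicate row(s)]
Iteration 3: edges from {n25,n9} -> (n25, k=3).
Iteration 4: no outgoing edges from {n25}; recursion stops.
Total rows emitted: 7.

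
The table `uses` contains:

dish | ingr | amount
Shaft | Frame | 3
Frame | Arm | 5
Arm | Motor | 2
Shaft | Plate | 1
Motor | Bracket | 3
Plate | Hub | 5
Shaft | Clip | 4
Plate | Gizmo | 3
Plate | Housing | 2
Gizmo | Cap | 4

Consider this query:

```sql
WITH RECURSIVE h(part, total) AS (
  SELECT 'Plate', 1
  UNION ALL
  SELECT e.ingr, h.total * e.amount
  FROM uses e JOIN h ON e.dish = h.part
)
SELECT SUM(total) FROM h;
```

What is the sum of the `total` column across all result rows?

23

Base: (Plate, total=1).
Iteration 1: components of {Plate} -> Gizmo = 1*3 = 3, Housing = 1*2 = 2, Hub = 1*5 = 5.
Iteration 2: components of {Gizmo,Housing,Hub} -> Cap = 3*4 = 12.
Iteration 3: no further components; recursion stops.
SUM(total) = 1 + 5 + 3 + 2 + 12 = 23.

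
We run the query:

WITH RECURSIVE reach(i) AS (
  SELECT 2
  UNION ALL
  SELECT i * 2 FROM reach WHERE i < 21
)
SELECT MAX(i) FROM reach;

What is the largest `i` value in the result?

Base: i=2.
Iteration 1: 2 < 21 holds -> i = 2 * 2 = 4.
Iteration 2: 4 < 21 holds -> i = 4 * 2 = 8.
Iteration 3: 8 < 21 holds -> i = 8 * 2 = 16.
Iteration 4: 16 < 21 holds -> i = 16 * 2 = 32.
Iteration 5: 32 < 21 fails; recursion stops.
i values: 2, 4, 8, 16, 32; the maximum is 32.

32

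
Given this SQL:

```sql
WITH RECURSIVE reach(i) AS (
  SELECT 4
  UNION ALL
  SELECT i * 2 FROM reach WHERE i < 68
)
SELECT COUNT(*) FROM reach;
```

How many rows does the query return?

6

Base: i=4.
Iteration 1: 4 < 68 holds -> i = 4 * 2 = 8.
Iteration 2: 8 < 68 holds -> i = 8 * 2 = 16.
Iteration 3: 16 < 68 holds -> i = 16 * 2 = 32.
Iteration 4: 32 < 68 holds -> i = 32 * 2 = 64.
Iteration 5: 64 < 68 holds -> i = 64 * 2 = 128.
Iteration 6: 128 < 68 fails; recursion stops.
Total rows emitted: 6.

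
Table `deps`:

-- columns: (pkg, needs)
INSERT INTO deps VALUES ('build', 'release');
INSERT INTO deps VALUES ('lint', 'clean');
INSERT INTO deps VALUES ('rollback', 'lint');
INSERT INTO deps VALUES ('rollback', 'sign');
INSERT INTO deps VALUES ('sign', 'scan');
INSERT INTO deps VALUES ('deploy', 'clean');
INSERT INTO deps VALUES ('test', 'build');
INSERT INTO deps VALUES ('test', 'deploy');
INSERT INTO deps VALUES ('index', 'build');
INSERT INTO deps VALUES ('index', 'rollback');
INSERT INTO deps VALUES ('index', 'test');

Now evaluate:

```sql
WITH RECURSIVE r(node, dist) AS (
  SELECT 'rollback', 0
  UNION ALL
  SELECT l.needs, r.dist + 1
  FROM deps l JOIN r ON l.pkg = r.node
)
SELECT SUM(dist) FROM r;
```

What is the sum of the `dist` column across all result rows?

Base: (rollback, dist=0).
Iteration 1: edges from {rollback} -> (lint, dist=1), (sign, dist=1).
Iteration 2: edges from {lint,sign} -> (clean, dist=2), (scan, dist=2).
Iteration 3: no outgoing edges from {clean,scan}; recursion stops.
SUM(dist) = 0 + 1 + 1 + 2 + 2 = 6.

6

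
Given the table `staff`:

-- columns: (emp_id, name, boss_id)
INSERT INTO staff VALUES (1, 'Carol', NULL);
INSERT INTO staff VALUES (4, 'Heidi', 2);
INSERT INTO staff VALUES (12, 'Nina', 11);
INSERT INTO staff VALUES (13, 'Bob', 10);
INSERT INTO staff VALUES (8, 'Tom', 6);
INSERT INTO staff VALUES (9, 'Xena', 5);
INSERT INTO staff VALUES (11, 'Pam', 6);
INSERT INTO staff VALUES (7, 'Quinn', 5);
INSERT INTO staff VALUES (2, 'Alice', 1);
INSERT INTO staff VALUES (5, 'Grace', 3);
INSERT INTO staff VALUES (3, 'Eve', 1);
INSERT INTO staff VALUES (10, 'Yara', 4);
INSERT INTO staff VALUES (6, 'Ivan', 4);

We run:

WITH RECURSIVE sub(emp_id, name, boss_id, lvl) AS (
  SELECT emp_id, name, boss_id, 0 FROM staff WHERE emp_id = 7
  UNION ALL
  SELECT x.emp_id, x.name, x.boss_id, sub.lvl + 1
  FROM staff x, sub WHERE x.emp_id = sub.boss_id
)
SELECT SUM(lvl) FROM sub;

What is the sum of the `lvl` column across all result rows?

6

Base: emp_id=7 (Quinn), boss_id=5, lvl 0.
Iteration 1: join on emp_id=5 -> Grace (id 5, boss_id=3, lvl 1).
Iteration 2: join on emp_id=3 -> Eve (id 3, boss_id=1, lvl 2).
Iteration 3: join on emp_id=1 -> Carol (id 1, boss_id=NULL, lvl 3).
Iteration 4: boss_id is NULL; no match; recursion stops.
SUM(lvl) = 0 + 1 + 2 + 3 = 6.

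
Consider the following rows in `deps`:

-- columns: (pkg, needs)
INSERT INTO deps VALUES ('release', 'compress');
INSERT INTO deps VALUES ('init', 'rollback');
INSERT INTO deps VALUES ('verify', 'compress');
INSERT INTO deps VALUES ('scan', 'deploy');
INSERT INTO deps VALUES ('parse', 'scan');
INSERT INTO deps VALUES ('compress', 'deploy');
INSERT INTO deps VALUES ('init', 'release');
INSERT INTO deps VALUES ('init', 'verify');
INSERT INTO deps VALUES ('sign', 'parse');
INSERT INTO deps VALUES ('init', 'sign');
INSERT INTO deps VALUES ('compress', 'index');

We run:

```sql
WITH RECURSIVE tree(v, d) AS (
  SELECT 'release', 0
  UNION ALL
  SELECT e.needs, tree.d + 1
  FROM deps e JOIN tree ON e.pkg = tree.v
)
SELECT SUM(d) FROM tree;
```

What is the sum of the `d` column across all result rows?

5

Base: (release, d=0).
Iteration 1: edges from {release} -> (compress, d=1).
Iteration 2: edges from {compress} -> (deploy, d=2), (index, d=2).
Iteration 3: no outgoing edges from {deploy,index}; recursion stops.
SUM(d) = 0 + 1 + 2 + 2 = 5.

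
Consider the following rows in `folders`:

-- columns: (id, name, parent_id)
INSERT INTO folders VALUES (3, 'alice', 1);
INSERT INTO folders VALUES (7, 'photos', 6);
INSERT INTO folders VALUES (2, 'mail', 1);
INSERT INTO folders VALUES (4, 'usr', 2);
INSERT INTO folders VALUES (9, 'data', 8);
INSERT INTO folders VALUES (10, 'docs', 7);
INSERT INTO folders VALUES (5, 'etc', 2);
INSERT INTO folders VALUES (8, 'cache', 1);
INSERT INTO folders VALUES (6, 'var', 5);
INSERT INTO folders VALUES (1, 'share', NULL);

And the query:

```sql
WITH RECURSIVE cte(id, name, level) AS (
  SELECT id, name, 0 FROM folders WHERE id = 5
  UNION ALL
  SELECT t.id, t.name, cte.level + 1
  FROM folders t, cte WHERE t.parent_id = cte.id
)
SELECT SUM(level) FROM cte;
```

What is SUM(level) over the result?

Base: id=5 (etc) at level 0.
Iteration 1: rows with parent_id in {5} -> var (id 6, level 1).
Iteration 2: rows with parent_id in {6} -> photos (id 7, level 2).
Iteration 3: rows with parent_id in {7} -> docs (id 10, level 3).
Iteration 4: no rows with parent_id in {10}; recursion stops.
SUM(level) = 0 + 1 + 2 + 3 = 6.

6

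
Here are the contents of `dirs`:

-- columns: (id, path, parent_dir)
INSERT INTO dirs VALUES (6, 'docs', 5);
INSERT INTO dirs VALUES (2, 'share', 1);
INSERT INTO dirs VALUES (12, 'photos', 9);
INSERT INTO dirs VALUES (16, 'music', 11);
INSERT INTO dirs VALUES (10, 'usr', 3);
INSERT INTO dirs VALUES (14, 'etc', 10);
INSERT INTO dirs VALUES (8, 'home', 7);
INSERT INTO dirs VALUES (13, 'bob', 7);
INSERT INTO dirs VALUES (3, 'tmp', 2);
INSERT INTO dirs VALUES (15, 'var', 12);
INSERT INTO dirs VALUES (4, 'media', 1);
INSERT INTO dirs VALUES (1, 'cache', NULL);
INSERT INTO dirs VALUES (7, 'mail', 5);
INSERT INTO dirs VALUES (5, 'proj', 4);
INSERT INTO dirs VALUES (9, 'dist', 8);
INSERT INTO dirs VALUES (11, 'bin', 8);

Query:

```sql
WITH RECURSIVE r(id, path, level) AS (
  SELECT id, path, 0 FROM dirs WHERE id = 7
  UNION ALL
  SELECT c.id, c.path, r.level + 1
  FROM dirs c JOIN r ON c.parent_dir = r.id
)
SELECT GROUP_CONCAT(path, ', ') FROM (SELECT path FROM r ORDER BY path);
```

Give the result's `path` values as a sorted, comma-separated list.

Base: id=7 (mail) at level 0.
Iteration 1: rows with parent_dir in {7} -> home (id 8, level 1), bob (id 13, level 1).
Iteration 2: rows with parent_dir in {8,13} -> dist (id 9, level 2), bin (id 11, level 2).
Iteration 3: rows with parent_dir in {9,11} -> photos (id 12, level 3), music (id 16, level 3).
Iteration 4: rows with parent_dir in {12,16} -> var (id 15, level 4).
Iteration 5: no rows with parent_dir in {15}; recursion stops.

bin, bob, dist, home, mail, music, photos, var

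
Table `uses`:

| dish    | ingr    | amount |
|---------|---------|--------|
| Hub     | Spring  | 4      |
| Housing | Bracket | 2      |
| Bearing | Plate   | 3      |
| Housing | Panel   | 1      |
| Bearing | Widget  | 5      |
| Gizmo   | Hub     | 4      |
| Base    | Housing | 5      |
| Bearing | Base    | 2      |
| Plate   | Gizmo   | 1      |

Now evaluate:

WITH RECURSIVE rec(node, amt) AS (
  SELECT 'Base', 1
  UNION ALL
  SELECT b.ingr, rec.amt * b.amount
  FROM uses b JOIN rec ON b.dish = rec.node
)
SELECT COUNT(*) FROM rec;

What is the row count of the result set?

4

Base: (Base, amt=1).
Iteration 1: components of {Base} -> Housing = 1*5 = 5.
Iteration 2: components of {Housing} -> Bracket = 5*2 = 10, Panel = 5*1 = 5.
Iteration 3: no further components; recursion stops.
Total rows emitted: 4.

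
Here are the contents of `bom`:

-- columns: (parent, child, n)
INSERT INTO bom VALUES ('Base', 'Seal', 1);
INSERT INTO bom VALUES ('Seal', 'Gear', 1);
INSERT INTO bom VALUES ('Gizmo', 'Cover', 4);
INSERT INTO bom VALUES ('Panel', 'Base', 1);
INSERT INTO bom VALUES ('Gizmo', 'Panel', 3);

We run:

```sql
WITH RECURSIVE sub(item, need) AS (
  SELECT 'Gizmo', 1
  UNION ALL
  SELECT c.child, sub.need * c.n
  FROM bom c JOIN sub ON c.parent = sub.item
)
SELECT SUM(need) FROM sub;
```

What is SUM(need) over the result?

17

Base: (Gizmo, need=1).
Iteration 1: components of {Gizmo} -> Cover = 1*4 = 4, Panel = 1*3 = 3.
Iteration 2: components of {Cover,Panel} -> Base = 3*1 = 3.
Iteration 3: components of {Base} -> Seal = 3*1 = 3.
Iteration 4: components of {Seal} -> Gear = 3*1 = 3.
Iteration 5: no further components; recursion stops.
SUM(need) = 1 + 3 + 4 + 3 + 3 + 3 = 17.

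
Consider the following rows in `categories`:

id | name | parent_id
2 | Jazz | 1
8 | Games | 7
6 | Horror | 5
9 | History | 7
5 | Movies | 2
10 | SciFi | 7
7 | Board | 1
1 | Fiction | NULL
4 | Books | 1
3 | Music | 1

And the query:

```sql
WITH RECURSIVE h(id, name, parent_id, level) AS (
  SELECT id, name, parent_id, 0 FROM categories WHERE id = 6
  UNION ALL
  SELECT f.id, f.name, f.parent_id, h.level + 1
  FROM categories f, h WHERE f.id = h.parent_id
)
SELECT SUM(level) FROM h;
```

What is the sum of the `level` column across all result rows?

Base: id=6 (Horror), parent_id=5, level 0.
Iteration 1: join on id=5 -> Movies (id 5, parent_id=2, level 1).
Iteration 2: join on id=2 -> Jazz (id 2, parent_id=1, level 2).
Iteration 3: join on id=1 -> Fiction (id 1, parent_id=NULL, level 3).
Iteration 4: parent_id is NULL; no match; recursion stops.
SUM(level) = 0 + 1 + 2 + 3 = 6.

6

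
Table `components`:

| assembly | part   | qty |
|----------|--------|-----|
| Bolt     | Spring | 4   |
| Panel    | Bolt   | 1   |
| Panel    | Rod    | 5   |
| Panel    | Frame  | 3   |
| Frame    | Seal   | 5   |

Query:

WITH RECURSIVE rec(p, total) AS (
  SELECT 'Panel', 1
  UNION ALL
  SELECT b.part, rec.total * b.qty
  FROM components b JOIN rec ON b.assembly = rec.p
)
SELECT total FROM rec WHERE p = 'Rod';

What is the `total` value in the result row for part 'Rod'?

Base: (Panel, total=1).
Iteration 1: components of {Panel} -> Bolt = 1*1 = 1, Frame = 1*3 = 3, Rod = 1*5 = 5.
Iteration 2: components of {Bolt,Frame,Rod} -> Seal = 3*5 = 15, Spring = 1*4 = 4.
Iteration 3: no further components; recursion stops.

5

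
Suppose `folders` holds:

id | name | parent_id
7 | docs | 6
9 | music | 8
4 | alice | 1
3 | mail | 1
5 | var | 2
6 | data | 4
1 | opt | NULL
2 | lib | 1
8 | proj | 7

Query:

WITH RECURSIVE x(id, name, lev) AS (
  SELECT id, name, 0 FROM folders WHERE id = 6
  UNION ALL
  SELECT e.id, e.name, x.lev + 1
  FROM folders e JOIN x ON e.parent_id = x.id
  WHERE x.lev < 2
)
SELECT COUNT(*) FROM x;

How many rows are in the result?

3

Base: id=6 (data) at lev 0.
Iteration 1: rows with parent_id in {6} -> docs (id 7, lev 1).
Iteration 2: rows with parent_id in {7} -> proj (id 8, lev 2).
Iteration 3: lev < 2 fails for all current rows; recursion stops.
Total rows emitted: 3.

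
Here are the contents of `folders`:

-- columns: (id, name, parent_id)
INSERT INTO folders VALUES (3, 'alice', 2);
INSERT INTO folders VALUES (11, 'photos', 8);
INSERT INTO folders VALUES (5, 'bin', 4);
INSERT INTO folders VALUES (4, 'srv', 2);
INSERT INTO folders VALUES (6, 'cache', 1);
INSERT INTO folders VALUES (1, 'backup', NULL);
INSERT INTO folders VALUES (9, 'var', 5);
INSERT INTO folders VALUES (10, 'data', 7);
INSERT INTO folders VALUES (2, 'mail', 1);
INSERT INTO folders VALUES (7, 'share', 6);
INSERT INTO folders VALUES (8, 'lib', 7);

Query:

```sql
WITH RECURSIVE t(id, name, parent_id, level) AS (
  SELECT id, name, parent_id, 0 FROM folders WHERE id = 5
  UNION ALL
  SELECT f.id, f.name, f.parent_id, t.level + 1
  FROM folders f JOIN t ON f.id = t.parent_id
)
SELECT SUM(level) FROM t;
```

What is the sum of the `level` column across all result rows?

6

Base: id=5 (bin), parent_id=4, level 0.
Iteration 1: join on id=4 -> srv (id 4, parent_id=2, level 1).
Iteration 2: join on id=2 -> mail (id 2, parent_id=1, level 2).
Iteration 3: join on id=1 -> backup (id 1, parent_id=NULL, level 3).
Iteration 4: parent_id is NULL; no match; recursion stops.
SUM(level) = 0 + 1 + 2 + 3 = 6.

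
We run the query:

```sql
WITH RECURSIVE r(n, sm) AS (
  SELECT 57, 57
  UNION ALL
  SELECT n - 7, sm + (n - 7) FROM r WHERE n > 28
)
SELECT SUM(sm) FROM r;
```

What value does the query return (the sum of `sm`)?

952

Base: n=57, sm=57.
Iteration 1: 57 > 28 holds -> n = 57 - 7 = 50, sm = 57 + 50 = 107.
Iteration 2: 50 > 28 holds -> n = 50 - 7 = 43, sm = 107 + 43 = 150.
Iteration 3: 43 > 28 holds -> n = 43 - 7 = 36, sm = 150 + 36 = 186.
Iteration 4: 36 > 28 holds -> n = 36 - 7 = 29, sm = 186 + 29 = 215.
Iteration 5: 29 > 28 holds -> n = 29 - 7 = 22, sm = 215 + 22 = 237.
Iteration 6: 22 > 28 fails; recursion stops.
SUM(sm) = 57 + 107 + 150 + 186 + 215 + 237 = 952.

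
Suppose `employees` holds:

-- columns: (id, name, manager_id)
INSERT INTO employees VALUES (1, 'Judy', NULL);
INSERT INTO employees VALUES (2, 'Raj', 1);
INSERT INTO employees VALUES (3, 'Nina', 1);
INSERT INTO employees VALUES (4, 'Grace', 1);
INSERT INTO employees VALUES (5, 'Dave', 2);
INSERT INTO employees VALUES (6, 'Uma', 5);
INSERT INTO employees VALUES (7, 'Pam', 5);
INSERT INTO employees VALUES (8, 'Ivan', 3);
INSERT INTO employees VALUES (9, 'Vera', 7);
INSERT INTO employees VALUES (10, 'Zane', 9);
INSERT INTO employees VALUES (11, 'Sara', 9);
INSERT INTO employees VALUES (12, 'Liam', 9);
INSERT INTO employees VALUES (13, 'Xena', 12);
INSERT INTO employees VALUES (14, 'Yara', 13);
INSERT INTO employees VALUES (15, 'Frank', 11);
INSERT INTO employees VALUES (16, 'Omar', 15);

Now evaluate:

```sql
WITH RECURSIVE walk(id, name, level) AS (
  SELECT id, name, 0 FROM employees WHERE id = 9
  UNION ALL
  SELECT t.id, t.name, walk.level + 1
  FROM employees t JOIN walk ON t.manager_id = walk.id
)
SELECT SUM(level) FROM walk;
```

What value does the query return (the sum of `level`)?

13

Base: id=9 (Vera) at level 0.
Iteration 1: rows with manager_id in {9} -> Zane (id 10, level 1), Sara (id 11, level 1), Liam (id 12, level 1).
Iteration 2: rows with manager_id in {10,11,12} -> Xena (id 13, level 2), Frank (id 15, level 2).
Iteration 3: rows with manager_id in {13,15} -> Yara (id 14, level 3), Omar (id 16, level 3).
Iteration 4: no rows with manager_id in {14,16}; recursion stops.
SUM(level) = 0 + 1 + 1 + 1 + 2 + 2 + 3 + 3 = 13.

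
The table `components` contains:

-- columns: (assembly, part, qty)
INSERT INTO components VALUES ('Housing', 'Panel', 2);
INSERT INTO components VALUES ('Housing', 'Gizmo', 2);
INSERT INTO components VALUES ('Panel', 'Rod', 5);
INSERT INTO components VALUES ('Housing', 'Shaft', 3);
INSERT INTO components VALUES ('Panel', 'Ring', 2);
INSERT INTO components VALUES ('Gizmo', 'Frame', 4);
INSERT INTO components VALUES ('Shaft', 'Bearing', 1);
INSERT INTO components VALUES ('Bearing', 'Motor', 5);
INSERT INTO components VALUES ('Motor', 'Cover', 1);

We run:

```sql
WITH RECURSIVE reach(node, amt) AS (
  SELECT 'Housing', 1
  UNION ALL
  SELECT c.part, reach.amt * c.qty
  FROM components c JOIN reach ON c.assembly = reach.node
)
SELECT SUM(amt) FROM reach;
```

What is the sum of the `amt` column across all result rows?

63

Base: (Housing, amt=1).
Iteration 1: components of {Housing} -> Gizmo = 1*2 = 2, Panel = 1*2 = 2, Shaft = 1*3 = 3.
Iteration 2: components of {Gizmo,Panel,Shaft} -> Bearing = 3*1 = 3, Frame = 2*4 = 8, Ring = 2*2 = 4, Rod = 2*5 = 10.
Iteration 3: components of {Bearing,Frame,Ring,Rod} -> Motor = 3*5 = 15.
Iteration 4: components of {Motor} -> Cover = 15*1 = 15.
Iteration 5: no further components; recursion stops.
SUM(amt) = 1 + 2 + 2 + 3 + 10 + 4 + 8 + 3 + 15 + 15 = 63.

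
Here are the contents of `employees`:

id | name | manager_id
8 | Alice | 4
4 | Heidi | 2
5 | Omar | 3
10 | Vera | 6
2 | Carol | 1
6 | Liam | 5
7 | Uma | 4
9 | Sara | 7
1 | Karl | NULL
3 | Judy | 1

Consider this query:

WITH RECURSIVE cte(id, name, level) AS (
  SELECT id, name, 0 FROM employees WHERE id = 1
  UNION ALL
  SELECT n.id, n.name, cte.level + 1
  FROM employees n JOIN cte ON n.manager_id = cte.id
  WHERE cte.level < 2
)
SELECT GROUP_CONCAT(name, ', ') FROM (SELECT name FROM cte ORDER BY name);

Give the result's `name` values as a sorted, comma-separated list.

Base: id=1 (Karl) at level 0.
Iteration 1: rows with manager_id in {1} -> Carol (id 2, level 1), Judy (id 3, level 1).
Iteration 2: rows with manager_id in {2,3} -> Heidi (id 4, level 2), Omar (id 5, level 2).
Iteration 3: level < 2 fails for all current rows; recursion stops.

Carol, Heidi, Judy, Karl, Omar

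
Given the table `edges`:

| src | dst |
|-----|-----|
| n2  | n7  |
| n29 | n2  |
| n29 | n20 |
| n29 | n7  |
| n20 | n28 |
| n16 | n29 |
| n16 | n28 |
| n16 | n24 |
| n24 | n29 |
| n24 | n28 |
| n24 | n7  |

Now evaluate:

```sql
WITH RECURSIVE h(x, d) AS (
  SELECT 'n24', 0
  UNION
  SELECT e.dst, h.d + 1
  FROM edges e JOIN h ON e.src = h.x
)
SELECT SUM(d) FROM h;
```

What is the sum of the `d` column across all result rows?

15

Base: (n24, d=0).
Iteration 1: edges from {n24} -> (n28, d=1), (n29, d=1), (n7, d=1).
Iteration 2: edges from {n28,n29,n7} -> (n2, d=2), (n20, d=2), (n7, d=2).
Iteration 3: edges from {n2,n20,n7} -> (n28, d=3), (n7, d=3).
Iteration 4: no outgoing edges from {n28,n7}; recursion stops.
SUM(d) = 0 + 1 + 1 + 1 + 2 + 2 + 2 + 3 + 3 = 15.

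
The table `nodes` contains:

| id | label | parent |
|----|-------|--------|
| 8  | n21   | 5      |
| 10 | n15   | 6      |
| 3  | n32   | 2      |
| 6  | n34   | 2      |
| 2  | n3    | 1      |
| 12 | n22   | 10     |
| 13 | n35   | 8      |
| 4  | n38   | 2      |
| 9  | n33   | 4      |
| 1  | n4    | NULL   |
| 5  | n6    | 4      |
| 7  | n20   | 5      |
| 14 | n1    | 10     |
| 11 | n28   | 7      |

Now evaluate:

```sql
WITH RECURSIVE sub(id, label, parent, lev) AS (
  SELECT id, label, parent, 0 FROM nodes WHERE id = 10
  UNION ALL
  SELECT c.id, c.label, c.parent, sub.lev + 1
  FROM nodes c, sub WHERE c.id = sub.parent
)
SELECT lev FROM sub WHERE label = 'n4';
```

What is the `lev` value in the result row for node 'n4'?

Base: id=10 (n15), parent=6, lev 0.
Iteration 1: join on id=6 -> n34 (id 6, parent=2, lev 1).
Iteration 2: join on id=2 -> n3 (id 2, parent=1, lev 2).
Iteration 3: join on id=1 -> n4 (id 1, parent=NULL, lev 3).
Iteration 4: parent is NULL; no match; recursion stops.

3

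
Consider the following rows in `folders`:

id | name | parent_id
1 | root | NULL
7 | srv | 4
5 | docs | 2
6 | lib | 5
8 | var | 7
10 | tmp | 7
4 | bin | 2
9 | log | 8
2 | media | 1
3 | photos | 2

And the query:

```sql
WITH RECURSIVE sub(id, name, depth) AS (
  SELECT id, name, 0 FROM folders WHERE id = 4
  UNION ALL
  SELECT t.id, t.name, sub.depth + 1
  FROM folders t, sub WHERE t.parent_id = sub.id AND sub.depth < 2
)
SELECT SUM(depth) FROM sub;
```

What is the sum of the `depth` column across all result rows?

Base: id=4 (bin) at depth 0.
Iteration 1: rows with parent_id in {4} -> srv (id 7, depth 1).
Iteration 2: rows with parent_id in {7} -> var (id 8, depth 2), tmp (id 10, depth 2).
Iteration 3: depth < 2 fails for all current rows; recursion stops.
SUM(depth) = 0 + 1 + 2 + 2 = 5.

5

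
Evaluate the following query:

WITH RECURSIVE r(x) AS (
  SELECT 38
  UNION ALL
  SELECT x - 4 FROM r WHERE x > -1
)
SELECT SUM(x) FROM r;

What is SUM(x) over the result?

198

Base: x=38.
Iteration 1: 38 > -1 holds -> x = 38 - 4 = 34.
Iteration 2: 34 > -1 holds -> x = 34 - 4 = 30.
Iteration 3: 30 > -1 holds -> x = 30 - 4 = 26.
Iteration 4: 26 > -1 holds -> x = 26 - 4 = 22.
Iteration 5: 22 > -1 holds -> x = 22 - 4 = 18.
Iteration 6: 18 > -1 holds -> x = 18 - 4 = 14.
Iteration 7: 14 > -1 holds -> x = 14 - 4 = 10.
Iteration 8: 10 > -1 holds -> x = 10 - 4 = 6.
Iteration 9: 6 > -1 holds -> x = 6 - 4 = 2.
Iteration 10: 2 > -1 holds -> x = 2 - 4 = -2.
Iteration 11: -2 > -1 fails; recursion stops.
SUM(x) = 38 + 34 + 30 + 26 + 22 + 18 + 14 + 10 + 6 + 2 + -2 = 198.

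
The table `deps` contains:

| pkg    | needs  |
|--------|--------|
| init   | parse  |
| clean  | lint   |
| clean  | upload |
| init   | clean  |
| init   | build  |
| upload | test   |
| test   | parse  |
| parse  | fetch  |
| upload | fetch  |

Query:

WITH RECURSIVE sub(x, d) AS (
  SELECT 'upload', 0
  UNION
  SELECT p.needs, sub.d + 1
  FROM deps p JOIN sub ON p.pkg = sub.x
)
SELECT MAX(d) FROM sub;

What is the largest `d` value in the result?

Base: (upload, d=0).
Iteration 1: edges from {upload} -> (fetch, d=1), (test, d=1).
Iteration 2: edges from {fetch,test} -> (parse, d=2).
Iteration 3: edges from {parse} -> (fetch, d=3).
Iteration 4: no outgoing edges from {fetch}; recursion stops.
d values: 0, 1, 1, 2, 3; the maximum is 3.

3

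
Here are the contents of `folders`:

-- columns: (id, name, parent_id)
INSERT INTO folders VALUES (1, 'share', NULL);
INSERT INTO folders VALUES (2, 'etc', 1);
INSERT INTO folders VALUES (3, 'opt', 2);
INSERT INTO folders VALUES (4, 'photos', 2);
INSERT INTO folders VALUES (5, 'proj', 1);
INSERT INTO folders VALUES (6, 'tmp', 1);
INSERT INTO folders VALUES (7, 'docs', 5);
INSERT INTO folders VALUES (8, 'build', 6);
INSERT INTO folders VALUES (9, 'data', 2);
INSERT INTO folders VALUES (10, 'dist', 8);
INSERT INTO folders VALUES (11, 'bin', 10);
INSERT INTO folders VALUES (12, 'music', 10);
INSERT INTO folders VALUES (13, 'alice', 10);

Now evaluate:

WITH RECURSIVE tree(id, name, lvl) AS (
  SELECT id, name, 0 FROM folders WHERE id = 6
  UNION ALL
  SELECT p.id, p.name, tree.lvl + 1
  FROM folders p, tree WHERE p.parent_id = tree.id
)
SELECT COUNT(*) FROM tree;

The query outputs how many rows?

6

Base: id=6 (tmp) at lvl 0.
Iteration 1: rows with parent_id in {6} -> build (id 8, lvl 1).
Iteration 2: rows with parent_id in {8} -> dist (id 10, lvl 2).
Iteration 3: rows with parent_id in {10} -> bin (id 11, lvl 3), music (id 12, lvl 3), alice (id 13, lvl 3).
Iteration 4: no rows with parent_id in {11,12,13}; recursion stops.
Total rows emitted: 6.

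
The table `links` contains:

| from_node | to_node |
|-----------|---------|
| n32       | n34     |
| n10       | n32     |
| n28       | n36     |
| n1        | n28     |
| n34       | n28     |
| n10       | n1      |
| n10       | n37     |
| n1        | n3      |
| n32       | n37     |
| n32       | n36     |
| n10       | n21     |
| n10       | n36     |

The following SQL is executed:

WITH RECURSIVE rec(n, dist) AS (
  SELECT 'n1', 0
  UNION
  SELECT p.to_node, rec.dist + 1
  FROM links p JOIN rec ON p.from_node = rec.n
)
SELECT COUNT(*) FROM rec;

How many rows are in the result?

Base: (n1, dist=0).
Iteration 1: edges from {n1} -> (n28, dist=1), (n3, dist=1).
Iteration 2: edges from {n28,n3} -> (n36, dist=2).
Iteration 3: no outgoing edges from {n36}; recursion stops.
Total rows emitted: 4.

4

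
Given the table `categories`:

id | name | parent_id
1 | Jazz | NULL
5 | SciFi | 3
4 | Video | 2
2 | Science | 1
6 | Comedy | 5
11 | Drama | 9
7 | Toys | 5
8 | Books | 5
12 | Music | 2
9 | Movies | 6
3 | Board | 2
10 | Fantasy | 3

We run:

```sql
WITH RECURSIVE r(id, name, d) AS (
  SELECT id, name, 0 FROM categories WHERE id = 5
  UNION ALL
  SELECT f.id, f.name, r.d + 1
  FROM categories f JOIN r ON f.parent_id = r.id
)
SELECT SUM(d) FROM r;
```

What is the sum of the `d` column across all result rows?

8

Base: id=5 (SciFi) at d 0.
Iteration 1: rows with parent_id in {5} -> Comedy (id 6, d 1), Toys (id 7, d 1), Books (id 8, d 1).
Iteration 2: rows with parent_id in {6,7,8} -> Movies (id 9, d 2).
Iteration 3: rows with parent_id in {9} -> Drama (id 11, d 3).
Iteration 4: no rows with parent_id in {11}; recursion stops.
SUM(d) = 0 + 1 + 1 + 1 + 2 + 3 = 8.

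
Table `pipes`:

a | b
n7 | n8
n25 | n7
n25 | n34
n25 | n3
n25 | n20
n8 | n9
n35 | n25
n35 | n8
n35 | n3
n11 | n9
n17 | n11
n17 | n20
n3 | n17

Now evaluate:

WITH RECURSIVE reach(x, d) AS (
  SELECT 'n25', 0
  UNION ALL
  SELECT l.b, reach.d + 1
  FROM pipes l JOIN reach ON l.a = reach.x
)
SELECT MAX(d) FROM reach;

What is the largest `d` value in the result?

Base: (n25, d=0).
Iteration 1: edges from {n25} -> (n20, d=1), (n3, d=1), (n34, d=1), (n7, d=1).
Iteration 2: edges from {n20,n3,n34,n7} -> (n17, d=2), (n8, d=2).
Iteration 3: edges from {n17,n8} -> (n11, d=3), (n20, d=3), (n9, d=3).
Iteration 4: edges from {n11,n20,n9} -> (n9, d=4).
Iteration 5: no outgoing edges from {n9}; recursion stops.
d values: 0, 1, 1, 1, 1, 2, 2, 3, 3, 3, 4; the maximum is 4.

4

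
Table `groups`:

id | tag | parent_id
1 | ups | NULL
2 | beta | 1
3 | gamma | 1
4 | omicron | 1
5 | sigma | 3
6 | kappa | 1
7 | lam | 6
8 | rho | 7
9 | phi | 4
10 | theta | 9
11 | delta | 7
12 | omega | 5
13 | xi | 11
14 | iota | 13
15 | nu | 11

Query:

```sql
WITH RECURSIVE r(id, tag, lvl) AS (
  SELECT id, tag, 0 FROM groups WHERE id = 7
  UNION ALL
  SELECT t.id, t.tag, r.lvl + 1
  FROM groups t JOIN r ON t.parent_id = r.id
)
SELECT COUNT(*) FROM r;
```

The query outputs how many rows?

6

Base: id=7 (lam) at lvl 0.
Iteration 1: rows with parent_id in {7} -> rho (id 8, lvl 1), delta (id 11, lvl 1).
Iteration 2: rows with parent_id in {8,11} -> xi (id 13, lvl 2), nu (id 15, lvl 2).
Iteration 3: rows with parent_id in {13,15} -> iota (id 14, lvl 3).
Iteration 4: no rows with parent_id in {14}; recursion stops.
Total rows emitted: 6.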